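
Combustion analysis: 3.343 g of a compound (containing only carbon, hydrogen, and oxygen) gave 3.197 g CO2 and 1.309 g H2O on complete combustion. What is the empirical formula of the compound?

mol C = 3.197 / 44.01 = 0.07264; mass C = 0.07264 × 12.01 = 0.8724 g
mol H = 2 × (1.309 / 18.02) = 0.1453; mass H = 0.1453 × 1.008 = 0.1464 g
mass O = 3.343 − (1.019) = 2.324 g → mol O = 0.1453
Ratios (÷ 0.07264): C 1.000, H 2.000, O 2.000
Ratio ≈ 1:2:2, so the empirical formula is CH2O2

CH2O2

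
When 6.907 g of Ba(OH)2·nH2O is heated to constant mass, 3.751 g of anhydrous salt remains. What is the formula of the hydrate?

Ba(OH)2·8H2O

Mass of water lost = 6.907 − 3.751 = 3.156 g → 3.156 / 18.02 = 0.1751 mol H2O
Molar mass of Ba(OH)2 = 171.35 g/mol → mol Ba(OH)2 = 3.751 / 171.35 = 0.02189
n = 0.1751 / 0.02189 = 8.00 ≈ 8 → Ba(OH)2·8H2O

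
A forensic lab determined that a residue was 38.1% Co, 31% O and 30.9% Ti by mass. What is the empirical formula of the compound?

Assume 100 g: 38.1 g Co, 31 g O, 30.9 g Ti.
n(Co) = 38.1/58.93 = 0.6465, n(O) = 31/16.00 = 1.938, n(Ti) = 30.9/47.87 = 0.6455
Ratios (÷ 0.6455): Co 1.002, O 3.002, Ti 1.000
→ CoO3Ti

CoO3Ti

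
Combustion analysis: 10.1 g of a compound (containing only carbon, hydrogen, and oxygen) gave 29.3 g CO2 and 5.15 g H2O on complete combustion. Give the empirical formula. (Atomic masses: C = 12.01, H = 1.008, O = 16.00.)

mol C = 29.3 / 44.01 = 0.6658; mass C = 0.6658 × 12.01 = 7.996 g
mol H = 2 × (5.15 / 18.02) = 0.5716; mass H = 0.5716 × 1.008 = 0.5762 g
mass O = 10.1 − (8.572) = 1.528 g → mol O = 0.09551
Ratios (÷ 0.09551): C 6.971, H 5.985, O 1.000
Ratio ≈ 7:6:1, so the empirical formula is C7H6O

C7H6O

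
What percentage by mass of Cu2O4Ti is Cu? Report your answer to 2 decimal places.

53.19%

Molar mass = 2(63.55) + 4(16.00) + 1(47.87) = 238.970 g/mol
Mass of Cu per mole = 2 × 63.55 = 127.100 g
% Cu = 127.100 / 238.970 × 100 = 53.19%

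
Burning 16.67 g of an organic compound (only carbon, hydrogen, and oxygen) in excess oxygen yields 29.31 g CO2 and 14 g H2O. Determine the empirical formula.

C3H7O2

mol C = 29.31 / 44.01 = 0.6660; mass C = 0.6660 × 12.01 = 7.998 g
mol H = 2 × (14 / 18.02) = 1.554; mass H = 1.554 × 1.008 = 1.566 g
mass O = 16.67 − (9.565) = 7.105 g → mol O = 0.4441
Smallest is O at 0.4441 mol; normalising gives C 1.500, H 3.499, O 1.000
×2: C 3.00, H 7.00, O 2.00 → C3H7O2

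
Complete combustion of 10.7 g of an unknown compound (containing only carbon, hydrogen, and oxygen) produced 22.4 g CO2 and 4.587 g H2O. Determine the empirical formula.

mol C = 22.4 / 44.01 = 0.5090; mass C = 0.5090 × 12.01 = 6.113 g
mol H = 2 × (4.587 / 18.02) = 0.5091; mass H = 0.5091 × 1.008 = 0.5132 g
mass O = 10.7 − (6.626) = 4.074 g → mol O = 0.2546
Ratios (÷ 0.2546): C 1.999, H 1.999, O 1.000
Ratio ≈ 2:2:1, so the empirical formula is C2H2O

C2H2O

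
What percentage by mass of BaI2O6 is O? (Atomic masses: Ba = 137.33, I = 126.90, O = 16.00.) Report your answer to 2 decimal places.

Molar mass = 1(137.33) + 2(126.90) + 6(16.00) = 487.130 g/mol
Mass of O per mole = 6 × 16.00 = 96.000 g
% O = 96.000 / 487.130 × 100 = 19.71%

19.71%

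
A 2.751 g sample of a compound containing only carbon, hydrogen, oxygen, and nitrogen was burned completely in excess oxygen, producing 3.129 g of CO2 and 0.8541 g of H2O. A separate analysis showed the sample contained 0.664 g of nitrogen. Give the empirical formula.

C3H4N2O3

mol C = 3.129 / 44.01 = 0.07110; mass C = 0.07110 × 12.01 = 0.8539 g
mol H = 2 × (0.8541 / 18.02) = 0.09479; mass H = 0.09479 × 1.008 = 0.09555 g
mol N = 0.664 / 14.01 = 0.04739
mass O = 2.751 − (1.613) = 1.138 g → mol O = 0.07110
Ratios (÷ 0.04739): C 1.500, H 2.000, N 1.000, O 1.500
Scaling by 2: C 3.00, H 4.00, N 2.00, O 3.00 → C3H4N2O3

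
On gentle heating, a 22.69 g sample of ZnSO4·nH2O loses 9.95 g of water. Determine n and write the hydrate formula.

Mass of anhydrous ZnSO4 = 22.69 − 9.95 = 12.74 g
mol H2O = 9.95 / 18.02 = 0.5522
Molar mass of ZnSO4 = 161.45 g/mol → mol ZnSO4 = 12.74 / 161.45 = 0.07891
n = 0.5522 / 0.07891 = 7.00 ≈ 7 → ZnSO4·7H2O

ZnSO4·7H2O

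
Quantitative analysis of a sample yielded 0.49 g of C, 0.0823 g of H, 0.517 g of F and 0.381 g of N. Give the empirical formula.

C: 0.49 g ÷ 12.01 g/mol = 0.0408 mol
H: 0.0823 g ÷ 1.008 g/mol = 0.08165 mol
F: 0.517 g ÷ 19.00 g/mol = 0.02721 mol
N: 0.381 g ÷ 14.01 g/mol = 0.02719 mol
Smallest is N at 0.02719 mol; normalising gives C 1.500, H 3.002, F 1.001, N 1.000
Multiply by 2: C 3.00, H 6.00, F 2.00, N 2.00 → C3H6F2N2

C3H6F2N2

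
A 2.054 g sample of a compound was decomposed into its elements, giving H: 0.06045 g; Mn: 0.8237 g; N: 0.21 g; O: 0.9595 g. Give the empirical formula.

H: 0.06045 g ÷ 1.008 g/mol = 0.05997 mol
Mn: 0.8237 g ÷ 54.94 g/mol = 0.01499 mol
N: 0.21 g ÷ 14.01 g/mol = 0.01499 mol
O: 0.9595 g ÷ 16.00 g/mol = 0.05997 mol
Ratios (÷ 0.01499): H 4.001, Mn 1.000, N 1.000, O 4.001
≈ 4:1:1:4 → H4MnNO4

H4MnNO4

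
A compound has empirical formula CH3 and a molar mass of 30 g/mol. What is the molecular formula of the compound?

C2H6

Empirical-formula mass = 15.03 g/mol
n = 30 / 15.03 = 2.00 ≈ 2
Molecular formula = (CH3)2 = C2H6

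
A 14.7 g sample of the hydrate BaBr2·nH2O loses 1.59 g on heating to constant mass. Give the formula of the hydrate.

Mass of anhydrous BaBr2 = 14.7 − 1.59 = 13.11 g
mol H2O = 1.59 / 18.02 = 0.08824
Molar mass of BaBr2 = 297.13 g/mol → mol BaBr2 = 13.11 / 297.13 = 0.04412
n = 0.08824 / 0.04412 = 2.00 ≈ 2 → BaBr2·2H2O

BaBr2·2H2O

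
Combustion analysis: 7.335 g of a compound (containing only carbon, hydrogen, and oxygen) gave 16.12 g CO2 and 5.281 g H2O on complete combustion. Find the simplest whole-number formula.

C5H8O2

mol C = 16.12 / 44.01 = 0.3663; mass C = 0.3663 × 12.01 = 4.399 g
mol H = 2 × (5.281 / 18.02) = 0.5861; mass H = 0.5861 × 1.008 = 0.5908 g
mass O = 7.335 − (4.990) = 2.345 g → mol O = 0.1466
Divide by the smallest (0.1466 mol O): C 2.499, H 3.999, O 1.000
Multiply by 2: C 5.00, H 8.00, O 2.00 → C5H8O2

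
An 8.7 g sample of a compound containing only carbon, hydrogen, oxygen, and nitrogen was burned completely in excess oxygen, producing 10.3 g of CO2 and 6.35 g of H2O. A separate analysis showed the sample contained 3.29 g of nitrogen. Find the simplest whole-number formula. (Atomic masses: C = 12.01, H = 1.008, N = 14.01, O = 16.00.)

mol C = 10.3 / 44.01 = 0.2340; mass C = 0.2340 × 12.01 = 2.811 g
mol H = 2 × (6.35 / 18.02) = 0.7048; mass H = 0.7048 × 1.008 = 0.7104 g
mol N = 3.29 / 14.01 = 0.2348
mass O = 8.7 − (6.811) = 1.889 g → mol O = 0.1180
Smallest is O at 0.118 mol; normalising gives C 1.983, H 5.970, N 1.989, O 1.000
→ C2H6N2O

C2H6N2O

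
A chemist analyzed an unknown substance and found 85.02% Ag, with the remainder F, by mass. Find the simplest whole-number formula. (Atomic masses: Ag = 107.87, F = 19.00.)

Assume 100 g: 85.02 g Ag, 14.98 g F.
n(Ag) = 85.02/107.87 = 0.7882, n(F) = 14.98/19.00 = 0.7884
Smallest is Ag at 0.7882 mol; normalising gives Ag 1.000, F 1.000
→ AgF

AgF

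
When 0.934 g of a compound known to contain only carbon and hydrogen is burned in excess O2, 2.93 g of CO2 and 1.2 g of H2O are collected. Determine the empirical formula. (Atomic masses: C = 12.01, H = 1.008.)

mol C = 2.93 / 44.01 = 0.06658; mass C = 0.06658 × 12.01 = 0.7996 g
mol H = 2 × (1.2 / 18.02) = 0.1332; mass H = 0.1332 × 1.008 = 0.1343 g
Ratios (÷ 0.06658): C 1.000, H 2.001
≈ 1:2 → CH2

CH2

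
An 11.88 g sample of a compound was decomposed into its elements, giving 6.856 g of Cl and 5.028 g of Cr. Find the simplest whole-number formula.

Cl: 6.856 g ÷ 35.45 g/mol = 0.1934 mol
Cr: 5.028 g ÷ 52.00 g/mol = 0.09669 mol
Smallest is Cr at 0.09669 mol; normalising gives Cl 2.000, Cr 1.000
≈ 2:1 → Cl2Cr

Cl2Cr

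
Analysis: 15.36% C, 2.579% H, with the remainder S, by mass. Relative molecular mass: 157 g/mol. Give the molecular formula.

C2H4S4

Assume 100 g: 15.36 g C, 2.579 g H, 82.061 g S.
Moles — C: 15.36 / 12.01 = 1.279 mol; H: 2.579 / 1.008 = 2.559 mol; S: 82.061 / 32.07 = 2.559 mol
Ratios (÷ 1.279): C 1.000, H 2.001, S 2.001
≈ 1:2:2 → CH2S2
Empirical-formula mass = 78.17 g/mol
n = 157 / 78.17 = 2.01 ≈ 2
Molecular formula = (CH2S2)×2 = C2H4S4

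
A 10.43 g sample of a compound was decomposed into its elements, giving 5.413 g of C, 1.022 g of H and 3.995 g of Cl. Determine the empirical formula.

C4H9Cl

C: 5.413 g ÷ 12.01 g/mol = 0.4507 mol
H: 1.022 g ÷ 1.008 g/mol = 1.014 mol
Cl: 3.995 g ÷ 35.45 g/mol = 0.1127 mol
Ratios (÷ 0.1127): C 3.999, H 8.997, Cl 1.000
Ratio ≈ 4:9:1, so the empirical formula is C4H9Cl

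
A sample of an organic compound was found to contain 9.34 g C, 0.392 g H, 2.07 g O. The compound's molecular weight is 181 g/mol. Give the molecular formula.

n(C) = 9.34/12.01 = 0.7777, n(H) = 0.392/1.008 = 0.3889, n(O) = 2.07/16.00 = 0.1294
Smallest is O at 0.1294 mol; normalising gives C 6.011, H 3.006, O 1.000
→ C6H3O
Empirical-formula mass = 91.08 g/mol
n = 181 / 91.08 = 1.99 ≈ 2
Molecular formula = (C6H3O)×2 = C12H6O2

C12H6O2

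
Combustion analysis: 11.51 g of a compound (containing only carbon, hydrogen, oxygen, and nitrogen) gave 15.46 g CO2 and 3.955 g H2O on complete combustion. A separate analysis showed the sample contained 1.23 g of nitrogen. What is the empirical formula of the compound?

C4H5NO4

mol C = 15.46 / 44.01 = 0.3513; mass C = 0.3513 × 12.01 = 4.219 g
mol H = 2 × (3.955 / 18.02) = 0.4390; mass H = 0.4390 × 1.008 = 0.4425 g
mol N = 1.23 / 14.01 = 0.08779
mass O = 11.51 − (5.891) = 5.619 g → mol O = 0.3512
Smallest is N at 0.08779 mol; normalising gives C 4.001, H 5.000, N 1.000, O 4.000
→ C4H5NO4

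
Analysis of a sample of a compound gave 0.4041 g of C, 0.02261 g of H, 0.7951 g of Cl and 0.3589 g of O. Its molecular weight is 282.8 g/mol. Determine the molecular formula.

Moles — C: 0.4041 / 12.01 = 0.03365 mol; H: 0.02261 / 1.008 = 0.02243 mol; Cl: 0.7951 / 35.45 = 0.02243 mol; O: 0.3589 / 16.00 = 0.02243 mol
Smallest is Cl at 0.02243 mol; normalising gives C 1.500, H 1.000, Cl 1.000, O 1.000
Scaling by 2: C 3.00, H 2.00, Cl 2.00, O 2.00 → C3H2Cl2O2
Empirical-formula mass = 140.95 g/mol
n = 282.8 / 140.95 = 2.01 ≈ 2
Molecular formula = (C3H2Cl2O2)×2 = C6H4Cl4O4

C6H4Cl4O4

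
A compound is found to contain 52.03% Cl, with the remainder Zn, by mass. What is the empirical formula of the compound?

Assume 100 g: 52.03 g Cl, 47.97 g Zn.
Moles — Cl: 52.03 / 35.45 = 1.468 mol; Zn: 47.97 / 65.38 = 0.7337 mol
Smallest is Zn at 0.7337 mol; normalising gives Cl 2.000, Zn 1.000
Ratio ≈ 2:1, so the empirical formula is Cl2Zn

Cl2Zn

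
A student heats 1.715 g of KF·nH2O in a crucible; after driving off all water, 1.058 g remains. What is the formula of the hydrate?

KF·2H2O

Mass of water lost = 1.715 − 1.058 = 0.657 g → 0.657 / 18.02 = 0.03646 mol H2O
Molar mass of KF = 58.10 g/mol → mol KF = 1.058 / 58.10 = 0.01821
n = 0.03646 / 0.01821 = 2.00 ≈ 2 → KF·2H2O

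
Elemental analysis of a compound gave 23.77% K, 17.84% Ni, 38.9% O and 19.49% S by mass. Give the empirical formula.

Assume 100 g: 23.77 g K, 17.84 g Ni, 38.9 g O, 19.49 g S.
Moles — K: 23.77 / 39.10 = 0.6079 mol; Ni: 17.84 / 58.69 = 0.304 mol; O: 38.9 / 16.00 = 2.431 mol; S: 19.49 / 32.07 = 0.6077 mol
Smallest is Ni at 0.304 mol; normalising gives K 2.000, Ni 1.000, O 7.998, S 1.999
→ K2NiO8S2

K2NiO8S2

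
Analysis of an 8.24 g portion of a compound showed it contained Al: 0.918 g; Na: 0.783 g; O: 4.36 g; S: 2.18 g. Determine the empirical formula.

AlNaO8S2

Moles — Al: 0.918 / 26.98 = 0.03403 mol; Na: 0.783 / 22.99 = 0.03406 mol; O: 4.36 / 16.00 = 0.2725 mol; S: 2.18 / 32.07 = 0.06798 mol
Ratios (÷ 0.03403): Al 1.000, Na 1.001, O 8.009, S 1.998
≈ 1:1:8:2 → AlNaO8S2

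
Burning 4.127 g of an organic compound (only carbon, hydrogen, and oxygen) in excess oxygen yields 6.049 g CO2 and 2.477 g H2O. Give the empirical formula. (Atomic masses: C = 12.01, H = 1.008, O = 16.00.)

mol C = 6.049 / 44.01 = 0.1374; mass C = 0.1374 × 12.01 = 1.651 g
mol H = 2 × (2.477 / 18.02) = 0.2749; mass H = 0.2749 × 1.008 = 0.2771 g
mass O = 4.127 − (1.928) = 2.199 g → mol O = 0.1374
Ratios (÷ 0.1374): C 1.000, H 2.000, O 1.000
≈ 1:2:1 → CH2O

CH2O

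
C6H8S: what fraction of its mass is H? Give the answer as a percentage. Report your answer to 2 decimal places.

Molar mass = 6(12.01) + 8(1.008) + 1(32.07) = 112.194 g/mol
Mass of H per mole = 8 × 1.008 = 8.064 g
% H = 8.064 / 112.194 × 100 = 7.19%

7.19%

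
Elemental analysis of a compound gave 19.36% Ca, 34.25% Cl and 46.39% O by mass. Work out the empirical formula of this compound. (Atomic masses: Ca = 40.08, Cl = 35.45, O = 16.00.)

CaCl2O6

Assume 100 g: 19.36 g Ca, 34.25 g Cl, 46.39 g O.
n(Ca) = 19.36/40.08 = 0.483, n(Cl) = 34.25/35.45 = 0.9661, n(O) = 46.39/16.00 = 2.899
Divide by the smallest (0.483 mol Ca): Ca 1.000, Cl 2.000, O 6.002
≈ 1:2:6 → CaCl2O6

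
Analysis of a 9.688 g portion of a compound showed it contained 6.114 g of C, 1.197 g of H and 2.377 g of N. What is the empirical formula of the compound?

C3H7N

n(C) = 6.114/12.01 = 0.5091, n(H) = 1.197/1.008 = 1.188, n(N) = 2.377/14.01 = 0.1697
Ratios (÷ 0.1697): C 3.000, H 6.999, N 1.000
≈ 3:7:1 → C3H7N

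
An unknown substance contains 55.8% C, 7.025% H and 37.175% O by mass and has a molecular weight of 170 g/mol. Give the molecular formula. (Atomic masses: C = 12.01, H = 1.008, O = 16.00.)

C8H12O4

Assume 100 g: 55.8 g C, 7.025 g H, 37.175 g O.
Moles — C: 55.8 / 12.01 = 4.646 mol; H: 7.025 / 1.008 = 6.969 mol; O: 37.175 / 16.00 = 2.323 mol
Divide by the smallest (2.323 mol O): C 2.000, H 3.000, O 1.000
Ratio ≈ 2:3:1, so the empirical formula is C2H3O
Empirical-formula mass = 43.04 g/mol
n = 170 / 43.04 = 3.95 ≈ 4
Molecular formula = (C2H3O)×4 = C8H12O4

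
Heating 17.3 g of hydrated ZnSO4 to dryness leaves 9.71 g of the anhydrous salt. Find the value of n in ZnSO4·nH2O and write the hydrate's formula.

ZnSO4·7H2O

Mass of water lost = 17.3 − 9.71 = 7.59 g → 7.59 / 18.02 = 0.4212 mol H2O
Molar mass of ZnSO4 = 161.45 g/mol → mol ZnSO4 = 9.71 / 161.45 = 0.06014
n = 0.4212 / 0.06014 = 7.00 ≈ 7 → ZnSO4·7H2O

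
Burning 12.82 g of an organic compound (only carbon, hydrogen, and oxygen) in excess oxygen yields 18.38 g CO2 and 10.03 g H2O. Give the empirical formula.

C3H8O3

mol C = 18.38 / 44.01 = 0.4176; mass C = 0.4176 × 12.01 = 5.016 g
mol H = 2 × (10.03 / 18.02) = 1.113; mass H = 1.113 × 1.008 = 1.122 g
mass O = 12.82 − (6.138) = 6.682 g → mol O = 0.4176
Smallest is C at 0.4176 mol; normalising gives C 1.000, H 2.666, O 1.000
Scaling by 3: C 3.00, H 8.00, O 3.00 → C3H8O3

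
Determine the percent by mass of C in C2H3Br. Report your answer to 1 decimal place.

22.5%

Molar mass = 2(12.01) + 3(1.008) + 1(79.90) = 106.944 g/mol
Mass of C per mole = 2 × 12.01 = 24.020 g
% C = 24.020 / 106.944 × 100 = 22.5%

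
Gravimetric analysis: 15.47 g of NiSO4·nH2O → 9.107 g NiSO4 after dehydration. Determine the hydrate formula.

NiSO4·6H2O

Mass of water lost = 15.47 − 9.107 = 6.363 g → 6.363 / 18.02 = 0.3531 mol H2O
Molar mass of NiSO4 = 154.76 g/mol → mol NiSO4 = 9.107 / 154.76 = 0.05885
n = 0.3531 / 0.05885 = 6.00 ≈ 6 → NiSO4·6H2O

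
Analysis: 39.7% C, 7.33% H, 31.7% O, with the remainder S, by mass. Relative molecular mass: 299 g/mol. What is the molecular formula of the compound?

Assume 100 g: 39.7 g C, 7.33 g H, 31.7 g O, 21.27 g S.
Moles — C: 39.7 / 12.01 = 3.306 mol; H: 7.33 / 1.008 = 7.272 mol; O: 31.7 / 16.00 = 1.981 mol; S: 21.27 / 32.07 = 0.6632 mol
Ratios (÷ 0.6632): C 4.984, H 10.964, O 2.987, S 1.000
→ C5H11O3S
Empirical-formula mass = 151.21 g/mol
n = 299 / 151.21 = 1.98 ≈ 2
Molecular formula = (C5H11O3S)×2 = C10H22O6S2

C10H22O6S2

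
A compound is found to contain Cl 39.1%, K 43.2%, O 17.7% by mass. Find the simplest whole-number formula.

Assume 100 g: 39.1 g Cl, 43.2 g K, 17.7 g O.
Cl: 39.1 g ÷ 35.45 g/mol = 1.103 mol
K: 43.2 g ÷ 39.10 g/mol = 1.105 mol
O: 17.7 g ÷ 16.00 g/mol = 1.106 mol
Smallest is Cl at 1.103 mol; normalising gives Cl 1.000, K 1.002, O 1.003
Ratio ≈ 1:1:1, so the empirical formula is ClKO

ClKO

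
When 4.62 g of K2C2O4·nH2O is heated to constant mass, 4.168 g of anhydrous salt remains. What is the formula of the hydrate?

Mass of water lost = 4.62 − 4.168 = 0.452 g → 0.452 / 18.02 = 0.02508 mol H2O
Molar mass of K2C2O4 = 166.22 g/mol → mol K2C2O4 = 4.168 / 166.22 = 0.02508
n = 0.02508 / 0.02508 = 1.00 ≈ 1 → K2C2O4·H2O

K2C2O4·H2O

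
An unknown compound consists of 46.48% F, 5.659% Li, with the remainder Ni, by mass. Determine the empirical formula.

Assume 100 g: 46.48 g F, 5.659 g Li, 47.861 g Ni.
n(F) = 46.48/19.00 = 2.446, n(Li) = 5.659/6.94 = 0.8154, n(Ni) = 47.861/58.69 = 0.8155
Smallest is Li at 0.8154 mol; normalising gives F 3.000, Li 1.000, Ni 1.000
Ratio ≈ 3:1:1, so the empirical formula is F3LiNi

F3LiNi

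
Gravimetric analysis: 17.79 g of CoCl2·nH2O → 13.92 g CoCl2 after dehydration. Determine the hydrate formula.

CoCl2·2H2O

Mass of water lost = 17.79 − 13.92 = 3.87 g → 3.87 / 18.02 = 0.2148 mol H2O
Molar mass of CoCl2 = 129.83 g/mol → mol CoCl2 = 13.92 / 129.83 = 0.1072
n = 0.2148 / 0.1072 = 2.00 ≈ 2 → CoCl2·2H2O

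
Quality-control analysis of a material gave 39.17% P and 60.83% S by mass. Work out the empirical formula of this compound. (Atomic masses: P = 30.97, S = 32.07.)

P2S3

Assume 100 g: 39.17 g P, 60.83 g S.
P: 39.17 g ÷ 30.97 g/mol = 1.265 mol
S: 60.83 g ÷ 32.07 g/mol = 1.897 mol
Ratios (÷ 1.265): P 1.000, S 1.500
×2: P 2.00, S 3.00 → P2S3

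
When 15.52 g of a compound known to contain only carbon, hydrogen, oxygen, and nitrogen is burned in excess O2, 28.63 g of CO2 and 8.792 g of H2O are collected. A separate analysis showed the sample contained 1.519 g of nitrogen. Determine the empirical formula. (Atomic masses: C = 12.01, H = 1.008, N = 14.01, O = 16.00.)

mol C = 28.63 / 44.01 = 0.6505; mass C = 0.6505 × 12.01 = 7.813 g
mol H = 2 × (8.792 / 18.02) = 0.9758; mass H = 0.9758 × 1.008 = 0.9836 g
mol N = 1.519 / 14.01 = 0.1084
mass O = 15.52 − (10.32) = 5.204 g → mol O = 0.3253
Ratios (÷ 0.1084): C 6.000, H 9.000, N 1.000, O 3.000
Ratio ≈ 6:9:1:3, so the empirical formula is C6H9NO3

C6H9NO3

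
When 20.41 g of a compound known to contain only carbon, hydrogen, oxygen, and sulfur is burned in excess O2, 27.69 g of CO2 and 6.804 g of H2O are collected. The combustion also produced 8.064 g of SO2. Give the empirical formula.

C5H6O4S

mol C = 27.69 / 44.01 = 0.6292; mass C = 0.6292 × 12.01 = 7.556 g
mol H = 2 × (6.804 / 18.02) = 0.7552; mass H = 0.7552 × 1.008 = 0.7612 g
mol S = 8.064 / 64.07 = 0.1259; mass S = 4.036 g
mass O = 20.41 − (12.35) = 8.056 g → mol O = 0.5035
Smallest is S at 0.1259 mol; normalising gives C 4.999, H 6.000, O 4.000, S 1.000
→ C5H6O4S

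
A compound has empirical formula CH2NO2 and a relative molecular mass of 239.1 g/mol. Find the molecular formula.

Empirical-formula mass = 60.04 g/mol
n = 239.1 / 60.04 = 3.98 ≈ 4
Molecular formula = (CH2NO2)4 = C4H8N4O8

C4H8N4O8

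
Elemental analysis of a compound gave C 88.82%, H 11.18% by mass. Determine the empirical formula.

Assume 100 g: 88.82 g C, 11.18 g H.
n(C) = 88.82/12.01 = 7.396, n(H) = 11.18/1.008 = 11.09
Ratios (÷ 7.396): C 1.000, H 1.500
Scaling by 2: C 2.00, H 3.00 → C2H3

C2H3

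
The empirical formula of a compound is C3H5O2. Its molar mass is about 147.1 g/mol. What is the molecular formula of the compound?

Empirical-formula mass = 73.07 g/mol
n = 147.1 / 73.07 = 2.01 ≈ 2
Molecular formula = (C3H5O2)2 = C6H10O4

C6H10O4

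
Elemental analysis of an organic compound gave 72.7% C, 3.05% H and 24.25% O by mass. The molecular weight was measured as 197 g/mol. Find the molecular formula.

Assume 100 g: 72.7 g C, 3.05 g H, 24.25 g O.
Moles — C: 72.7 / 12.01 = 6.053 mol; H: 3.05 / 1.008 = 3.026 mol; O: 24.25 / 16.00 = 1.516 mol
Ratios (÷ 1.516): C 3.994, H 1.996, O 1.000
→ C4H2O
Empirical-formula mass = 66.06 g/mol
n = 197 / 66.06 = 2.98 ≈ 3
Molecular formula = (C4H2O)×3 = C12H6O3

C12H6O3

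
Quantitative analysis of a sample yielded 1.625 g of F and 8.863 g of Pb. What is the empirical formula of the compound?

Moles — F: 1.625 / 19.00 = 0.08553 mol; Pb: 8.863 / 207.2 = 0.04278 mol
Ratios (÷ 0.04278): F 1.999, Pb 1.000
Ratio ≈ 2:1, so the empirical formula is F2Pb

F2Pb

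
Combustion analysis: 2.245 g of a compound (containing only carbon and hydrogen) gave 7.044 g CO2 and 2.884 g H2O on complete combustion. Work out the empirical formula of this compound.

CH2

mol C = 7.044 / 44.01 = 0.1601; mass C = 0.1601 × 12.01 = 1.922 g
mol H = 2 × (2.884 / 18.02) = 0.3201; mass H = 0.3201 × 1.008 = 0.3226 g
Divide by the smallest (0.1601 mol C): C 1.000, H 2.000
≈ 1:2 → CH2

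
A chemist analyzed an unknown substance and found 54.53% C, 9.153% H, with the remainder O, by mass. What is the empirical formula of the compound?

Assume 100 g: 54.53 g C, 9.153 g H, 36.317 g O.
Moles — C: 54.53 / 12.01 = 4.54 mol; H: 9.153 / 1.008 = 9.08 mol; O: 36.317 / 16.00 = 2.27 mol
Smallest is O at 2.27 mol; normalising gives C 2.000, H 4.000, O 1.000
Ratio ≈ 2:4:1, so the empirical formula is C2H4O

C2H4O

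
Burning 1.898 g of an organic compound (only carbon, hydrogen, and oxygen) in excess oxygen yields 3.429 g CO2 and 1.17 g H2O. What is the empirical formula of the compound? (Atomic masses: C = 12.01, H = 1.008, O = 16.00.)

C3H5O2

mol C = 3.429 / 44.01 = 0.07791; mass C = 0.07791 × 12.01 = 0.9357 g
mol H = 2 × (1.17 / 18.02) = 0.1299; mass H = 0.1299 × 1.008 = 0.1309 g
mass O = 1.898 − (1.067) = 0.8314 g → mol O = 0.05196
Ratios (÷ 0.05196): C 1.500, H 2.499, O 1.000
Scaling by 2: C 3.00, H 5.00, O 2.00 → C3H5O2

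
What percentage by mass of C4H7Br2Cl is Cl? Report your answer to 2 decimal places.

14.16%

Molar mass = 4(12.01) + 7(1.008) + 2(79.90) + 1(35.45) = 250.346 g/mol
Mass of Cl per mole = 1 × 35.45 = 35.450 g
% Cl = 35.450 / 250.346 × 100 = 14.16%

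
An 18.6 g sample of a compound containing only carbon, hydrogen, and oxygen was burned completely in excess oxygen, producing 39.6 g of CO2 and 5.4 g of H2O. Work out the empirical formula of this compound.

C6H4O3

mol C = 39.6 / 44.01 = 0.8998; mass C = 0.8998 × 12.01 = 10.81 g
mol H = 2 × (5.4 / 18.02) = 0.5993; mass H = 0.5993 × 1.008 = 0.6041 g
mass O = 18.6 − (11.41) = 7.189 g → mol O = 0.4493
Smallest is O at 0.4493 mol; normalising gives C 2.003, H 1.334, O 1.000
Scaling by 3: C 6.01, H 4.00, O 3.00 → C6H4O3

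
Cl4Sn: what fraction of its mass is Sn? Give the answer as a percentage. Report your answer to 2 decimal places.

45.57%

Molar mass = 4(35.45) + 1(118.71) = 260.510 g/mol
Mass of Sn per mole = 1 × 118.71 = 118.710 g
% Sn = 118.710 / 260.510 × 100 = 45.57%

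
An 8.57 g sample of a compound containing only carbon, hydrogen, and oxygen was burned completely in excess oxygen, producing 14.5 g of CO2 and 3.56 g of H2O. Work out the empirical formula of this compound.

mol C = 14.5 / 44.01 = 0.3295; mass C = 0.3295 × 12.01 = 3.957 g
mol H = 2 × (3.56 / 18.02) = 0.3951; mass H = 0.3951 × 1.008 = 0.3983 g
mass O = 8.57 − (4.355) = 4.215 g → mol O = 0.2634
Divide by the smallest (0.2634 mol O): C 1.251, H 1.500, O 1.000
×4: C 5.00, H 6.00, O 4.00 → C5H6O4

C5H6O4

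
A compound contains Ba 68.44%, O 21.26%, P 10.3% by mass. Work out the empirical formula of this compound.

Assume 100 g: 68.44 g Ba, 21.26 g O, 10.3 g P.
Moles — Ba: 68.44 / 137.33 = 0.4984 mol; O: 21.26 / 16.00 = 1.329 mol; P: 10.3 / 30.97 = 0.3326 mol
Ratios (÷ 0.3326): Ba 1.498, O 3.995, P 1.000
Multiply by 2: Ba 3.00, O 7.99, P 2.00 → Ba3O8P2

Ba3O8P2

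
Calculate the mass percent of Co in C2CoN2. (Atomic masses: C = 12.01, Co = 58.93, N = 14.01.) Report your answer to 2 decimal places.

53.10%

Molar mass = 2(12.01) + 1(58.93) + 2(14.01) = 110.970 g/mol
Mass of Co per mole = 1 × 58.93 = 58.930 g
% Co = 58.930 / 110.970 × 100 = 53.10%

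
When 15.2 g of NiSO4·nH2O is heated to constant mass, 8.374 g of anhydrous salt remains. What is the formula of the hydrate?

Mass of water lost = 15.2 − 8.374 = 6.826 g → 6.826 / 18.02 = 0.3788 mol H2O
Molar mass of NiSO4 = 154.76 g/mol → mol NiSO4 = 8.374 / 154.76 = 0.05411
n = 0.3788 / 0.05411 = 7.00 ≈ 7 → NiSO4·7H2O

NiSO4·7H2O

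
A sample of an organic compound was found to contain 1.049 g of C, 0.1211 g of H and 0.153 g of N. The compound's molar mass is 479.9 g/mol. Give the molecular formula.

C32H44N4

C: 1.049 g ÷ 12.01 g/mol = 0.08734 mol
H: 0.1211 g ÷ 1.008 g/mol = 0.1201 mol
N: 0.153 g ÷ 14.01 g/mol = 0.01092 mol
Divide by the smallest (0.01092 mol N): C 7.998, H 11.001, N 1.000
≈ 8:11:1 → C8H11N
Empirical-formula mass = 121.18 g/mol
n = 479.9 / 121.18 = 3.96 ≈ 4
Molecular formula = (C8H11N)×4 = C32H44N4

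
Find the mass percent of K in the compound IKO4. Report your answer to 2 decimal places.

Molar mass = 1(126.90) + 1(39.10) + 4(16.00) = 230.000 g/mol
Mass of K per mole = 1 × 39.10 = 39.100 g
% K = 39.100 / 230.000 × 100 = 17.00%

17.00%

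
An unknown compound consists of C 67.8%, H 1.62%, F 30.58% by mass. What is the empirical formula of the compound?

C7H2F2

Assume 100 g: 67.8 g C, 1.62 g H, 30.58 g F.
Moles — C: 67.8 / 12.01 = 5.645 mol; H: 1.62 / 1.008 = 1.607 mol; F: 30.58 / 19.00 = 1.609 mol
Divide by the smallest (1.607 mol H): C 3.513, H 1.000, F 1.001
Multiply by 2: C 7.03, H 2.00, F 2.00 → C7H2F2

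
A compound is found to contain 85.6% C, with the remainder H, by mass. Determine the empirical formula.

CH2

Assume 100 g: 85.6 g C, 14.4 g H.
Moles — C: 85.6 / 12.01 = 7.127 mol; H: 14.4 / 1.008 = 14.29 mol
Divide by the smallest (7.127 mol C): C 1.000, H 2.004
≈ 1:2 → CH2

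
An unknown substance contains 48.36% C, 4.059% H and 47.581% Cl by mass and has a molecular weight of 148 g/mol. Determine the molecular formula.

C6H6Cl2

Assume 100 g: 48.36 g C, 4.059 g H, 47.581 g Cl.
n(C) = 48.36/12.01 = 4.027, n(H) = 4.059/1.008 = 4.027, n(Cl) = 47.581/35.45 = 1.342
Divide by the smallest (1.342 mol Cl): C 3.000, H 3.000, Cl 1.000
≈ 3:3:1 → C3H3Cl
Empirical-formula mass = 74.50 g/mol
n = 148 / 74.50 = 1.99 ≈ 2
Molecular formula = (C3H3Cl)×2 = C6H6Cl2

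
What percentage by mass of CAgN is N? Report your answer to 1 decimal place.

10.5%

Molar mass = 1(12.01) + 1(107.87) + 1(14.01) = 133.890 g/mol
Mass of N per mole = 1 × 14.01 = 14.010 g
% N = 14.010 / 133.890 × 100 = 10.5%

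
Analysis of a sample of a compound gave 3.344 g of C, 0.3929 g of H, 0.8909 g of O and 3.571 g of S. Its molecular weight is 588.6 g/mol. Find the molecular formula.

C20H28O4S8

C: 3.344 g ÷ 12.01 g/mol = 0.2784 mol
H: 0.3929 g ÷ 1.008 g/mol = 0.3898 mol
O: 0.8909 g ÷ 16.00 g/mol = 0.05568 mol
S: 3.571 g ÷ 32.07 g/mol = 0.1114 mol
Divide by the smallest (0.05568 mol O): C 5.001, H 7.000, O 1.000, S 2.000
→ C5H7OS2
Empirical-formula mass = 147.25 g/mol
n = 588.6 / 147.25 = 4.00 ≈ 4
Molecular formula = (C5H7OS2)×4 = C20H28O4S8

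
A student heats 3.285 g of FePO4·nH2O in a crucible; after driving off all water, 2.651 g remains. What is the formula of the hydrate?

FePO4·2H2O

Mass of water lost = 3.285 − 2.651 = 0.634 g → 0.634 / 18.02 = 0.03518 mol H2O
Molar mass of FePO4 = 150.82 g/mol → mol FePO4 = 2.651 / 150.82 = 0.01758
n = 0.03518 / 0.01758 = 2.00 ≈ 2 → FePO4·2H2O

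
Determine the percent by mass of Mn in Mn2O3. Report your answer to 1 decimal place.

Molar mass = 2(54.94) + 3(16.00) = 157.880 g/mol
Mass of Mn per mole = 2 × 54.94 = 109.880 g
% Mn = 109.880 / 157.880 × 100 = 69.6%

69.6%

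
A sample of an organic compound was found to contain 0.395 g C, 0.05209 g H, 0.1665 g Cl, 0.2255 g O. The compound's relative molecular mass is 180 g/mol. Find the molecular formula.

C7H11ClO3

C: 0.395 g ÷ 12.01 g/mol = 0.03289 mol
H: 0.05209 g ÷ 1.008 g/mol = 0.05168 mol
Cl: 0.1665 g ÷ 35.45 g/mol = 0.004697 mol
O: 0.2255 g ÷ 16.00 g/mol = 0.01409 mol
Ratios (÷ 0.004697): C 7.003, H 11.003, Cl 1.000, O 3.001
Ratio ≈ 7:11:1:3, so the empirical formula is C7H11ClO3
Empirical-formula mass = 178.61 g/mol
n = 180 / 178.61 = 1.01 ≈ 1
Molecular formula = empirical formula = C7H11ClO3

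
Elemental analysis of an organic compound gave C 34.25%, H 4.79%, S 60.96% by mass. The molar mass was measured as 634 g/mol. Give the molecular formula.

Assume 100 g: 34.25 g C, 4.79 g H, 60.96 g S.
C: 34.25 g ÷ 12.01 g/mol = 2.852 mol
H: 4.79 g ÷ 1.008 g/mol = 4.752 mol
S: 60.96 g ÷ 32.07 g/mol = 1.901 mol
Ratios (÷ 1.901): C 1.500, H 2.500, S 1.000
Multiply by 2: C 3.00, H 5.00, S 2.00 → C3H5S2
Empirical-formula mass = 105.21 g/mol
n = 634 / 105.21 = 6.03 ≈ 6
Molecular formula = (C3H5S2)×6 = C18H30S12

C18H30S12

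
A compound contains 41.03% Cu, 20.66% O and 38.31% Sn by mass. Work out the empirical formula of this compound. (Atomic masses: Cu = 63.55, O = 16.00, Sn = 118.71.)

Assume 100 g: 41.03 g Cu, 20.66 g O, 38.31 g Sn.
Moles — Cu: 41.03 / 63.55 = 0.6456 mol; O: 20.66 / 16.00 = 1.291 mol; Sn: 38.31 / 118.71 = 0.3227 mol
Ratios (÷ 0.3227): Cu 2.001, O 4.001, Sn 1.000
Ratio ≈ 2:4:1, so the empirical formula is Cu2O4Sn

Cu2O4Sn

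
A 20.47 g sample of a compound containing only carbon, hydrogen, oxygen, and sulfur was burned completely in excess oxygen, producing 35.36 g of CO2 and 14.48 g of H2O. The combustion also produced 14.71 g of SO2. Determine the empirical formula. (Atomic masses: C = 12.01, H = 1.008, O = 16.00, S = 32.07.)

mol C = 35.36 / 44.01 = 0.8035; mass C = 0.8035 × 12.01 = 9.649 g
mol H = 2 × (14.48 / 18.02) = 1.607; mass H = 1.607 × 1.008 = 1.620 g
mol S = 14.71 / 64.07 = 0.2296; mass S = 7.363 g
mass O = 20.47 − (18.63) = 1.838 g → mol O = 0.1148
Divide by the smallest (0.1148 mol O): C 6.996, H 13.994, O 1.000, S 1.999
≈ 7:14:1:2 → C7H14OS2

C7H14OS2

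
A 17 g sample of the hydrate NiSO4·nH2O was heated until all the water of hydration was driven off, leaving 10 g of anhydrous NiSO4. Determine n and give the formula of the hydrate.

Mass of water lost = 17 − 10 = 7 g → 7 / 18.02 = 0.3885 mol H2O
Molar mass of NiSO4 = 154.76 g/mol → mol NiSO4 = 10 / 154.76 = 0.06462
n = 0.3885 / 0.06462 = 6.01 ≈ 6 → NiSO4·6H2O

NiSO4·6H2O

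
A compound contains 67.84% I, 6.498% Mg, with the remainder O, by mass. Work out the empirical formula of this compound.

I2MgO6

Assume 100 g: 67.84 g I, 6.498 g Mg, 25.662 g O.
I: 67.84 g ÷ 126.90 g/mol = 0.5346 mol
Mg: 6.498 g ÷ 24.31 g/mol = 0.2673 mol
O: 25.662 g ÷ 16.00 g/mol = 1.604 mol
Divide by the smallest (0.2673 mol Mg): I 2.000, Mg 1.000, O 6.000
Ratio ≈ 2:1:6, so the empirical formula is I2MgO6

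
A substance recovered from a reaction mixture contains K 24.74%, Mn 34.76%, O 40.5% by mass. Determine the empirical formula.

KMnO4

Assume 100 g: 24.74 g K, 34.76 g Mn, 40.5 g O.
K: 24.74 g ÷ 39.10 g/mol = 0.6327 mol
Mn: 34.76 g ÷ 54.94 g/mol = 0.6327 mol
O: 40.5 g ÷ 16.00 g/mol = 2.531 mol
Divide by the smallest (0.6327 mol Mn): K 1.000, Mn 1.000, O 4.001
Ratio ≈ 1:1:4, so the empirical formula is KMnO4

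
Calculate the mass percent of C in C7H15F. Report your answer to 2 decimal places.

Molar mass = 7(12.01) + 15(1.008) + 1(19.00) = 118.190 g/mol
Mass of C per mole = 7 × 12.01 = 84.070 g
% C = 84.070 / 118.190 × 100 = 71.13%

71.13%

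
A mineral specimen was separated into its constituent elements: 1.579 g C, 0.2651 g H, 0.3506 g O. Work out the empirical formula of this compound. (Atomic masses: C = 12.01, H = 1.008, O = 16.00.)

Moles — C: 1.579 / 12.01 = 0.1315 mol; H: 0.2651 / 1.008 = 0.263 mol; O: 0.3506 / 16.00 = 0.02191 mol
Divide by the smallest (0.02191 mol O): C 6.000, H 12.002, O 1.000
≈ 6:12:1 → C6H12O

C6H12O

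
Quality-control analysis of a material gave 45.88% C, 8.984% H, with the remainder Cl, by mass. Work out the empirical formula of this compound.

C3H7Cl

Assume 100 g: 45.88 g C, 8.984 g H, 45.136 g Cl.
Moles — C: 45.88 / 12.01 = 3.82 mol; H: 8.984 / 1.008 = 8.913 mol; Cl: 45.136 / 35.45 = 1.273 mol
Smallest is Cl at 1.273 mol; normalising gives C 3.000, H 7.000, Cl 1.000
→ C3H7Cl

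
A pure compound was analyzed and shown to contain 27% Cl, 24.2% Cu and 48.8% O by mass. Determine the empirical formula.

Assume 100 g: 27 g Cl, 24.2 g Cu, 48.8 g O.
n(Cl) = 27/35.45 = 0.7616, n(Cu) = 24.2/63.55 = 0.3808, n(O) = 48.8/16.00 = 3.05
Smallest is Cu at 0.3808 mol; normalising gives Cl 2.000, Cu 1.000, O 8.009
→ Cl2CuO8

Cl2CuO8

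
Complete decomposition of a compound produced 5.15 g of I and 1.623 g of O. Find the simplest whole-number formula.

I2O5

I: 5.15 g ÷ 126.90 g/mol = 0.04058 mol
O: 1.623 g ÷ 16.00 g/mol = 0.1014 mol
Smallest is I at 0.04058 mol; normalising gives I 1.000, O 2.499
×2: I 2.00, O 5.00 → I2O5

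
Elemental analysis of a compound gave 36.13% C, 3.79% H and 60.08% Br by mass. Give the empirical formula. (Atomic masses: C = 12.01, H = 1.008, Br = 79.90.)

C4H5Br

Assume 100 g: 36.13 g C, 3.79 g H, 60.08 g Br.
n(C) = 36.13/12.01 = 3.008, n(H) = 3.79/1.008 = 3.76, n(Br) = 60.08/79.90 = 0.7519
Smallest is Br at 0.7519 mol; normalising gives C 4.001, H 5.000, Br 1.000
≈ 4:5:1 → C4H5Br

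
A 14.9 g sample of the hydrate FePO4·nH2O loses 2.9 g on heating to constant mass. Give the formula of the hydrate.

FePO4·2H2O

Mass of anhydrous FePO4 = 14.9 − 2.9 = 12 g
mol H2O = 2.9 / 18.02 = 0.1609
Molar mass of FePO4 = 150.82 g/mol → mol FePO4 = 12 / 150.82 = 0.07957
n = 0.1609 / 0.07957 = 2.02 ≈ 2 → FePO4·2H2O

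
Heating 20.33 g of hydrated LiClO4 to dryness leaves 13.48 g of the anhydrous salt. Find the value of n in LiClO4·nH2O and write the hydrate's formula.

LiClO4·3H2O

Mass of water lost = 20.33 − 13.48 = 6.85 g → 6.85 / 18.02 = 0.3801 mol H2O
Molar mass of LiClO4 = 106.39 g/mol → mol LiClO4 = 13.48 / 106.39 = 0.1267
n = 0.3801 / 0.1267 = 3.00 ≈ 3 → LiClO4·3H2O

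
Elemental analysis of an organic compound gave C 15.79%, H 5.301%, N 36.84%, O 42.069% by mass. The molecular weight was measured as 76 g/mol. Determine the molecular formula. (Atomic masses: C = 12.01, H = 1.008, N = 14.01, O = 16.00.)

Assume 100 g: 15.79 g C, 5.301 g H, 36.84 g N, 42.069 g O.
n(C) = 15.79/12.01 = 1.315, n(H) = 5.301/1.008 = 5.259, n(N) = 36.84/14.01 = 2.63, n(O) = 42.069/16.00 = 2.629
Ratios (÷ 1.315): C 1.000, H 4.000, N 2.000, O 2.000
Ratio ≈ 1:4:2:2, so the empirical formula is CH4N2O2
Empirical-formula mass = 76.06 g/mol
n = 76 / 76.06 = 1.00 ≈ 1
Molecular formula = empirical formula = CH4N2O2

CH4N2O2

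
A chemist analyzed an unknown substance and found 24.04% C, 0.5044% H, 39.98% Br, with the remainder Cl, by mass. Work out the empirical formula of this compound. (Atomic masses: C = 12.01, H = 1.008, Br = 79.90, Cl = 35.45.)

Assume 100 g: 24.04 g C, 0.5044 g H, 39.98 g Br, 35.476 g Cl.
C: 24.04 g ÷ 12.01 g/mol = 2.002 mol
H: 0.5044 g ÷ 1.008 g/mol = 0.5004 mol
Br: 39.98 g ÷ 79.90 g/mol = 0.5004 mol
Cl: 35.476 g ÷ 35.45 g/mol = 1.001 mol
Ratios (÷ 0.5004): C 4.000, H 1.000, Br 1.000, Cl 2.000
≈ 4:1:1:2 → C4HBrCl2

C4HBrCl2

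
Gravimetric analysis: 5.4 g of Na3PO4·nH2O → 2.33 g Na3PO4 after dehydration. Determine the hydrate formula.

Na3PO4·12H2O

Mass of water lost = 5.4 − 2.33 = 3.07 g → 3.07 / 18.02 = 0.1704 mol H2O
Molar mass of Na3PO4 = 163.94 g/mol → mol Na3PO4 = 2.33 / 163.94 = 0.01421
n = 0.1704 / 0.01421 = 11.99 ≈ 12 → Na3PO4·12H2O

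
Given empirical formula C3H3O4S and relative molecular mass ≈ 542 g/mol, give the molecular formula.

C12H12O16S4

Empirical-formula mass = 135.12 g/mol
n = 542 / 135.12 = 4.01 ≈ 4
Molecular formula = (C3H3O4S)4 = C12H12O16S4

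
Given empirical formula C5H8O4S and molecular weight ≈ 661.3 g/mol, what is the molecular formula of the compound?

C20H32O16S4

Empirical-formula mass = 164.18 g/mol
n = 661.3 / 164.18 = 4.03 ≈ 4
Molecular formula = (C5H8O4S)4 = C20H32O16S4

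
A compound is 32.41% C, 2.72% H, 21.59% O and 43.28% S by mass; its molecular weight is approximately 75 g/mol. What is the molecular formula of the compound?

C2H2OS

Assume 100 g: 32.41 g C, 2.72 g H, 21.59 g O, 43.28 g S.
Moles — C: 32.41 / 12.01 = 2.699 mol; H: 2.72 / 1.008 = 2.698 mol; O: 21.59 / 16.00 = 1.349 mol; S: 43.28 / 32.07 = 1.35 mol
Ratios (÷ 1.349): C 2.000, H 2.000, O 1.000, S 1.000
→ C2H2OS
Empirical-formula mass = 74.11 g/mol
n = 75 / 74.11 = 1.01 ≈ 1
Molecular formula = empirical formula = C2H2OS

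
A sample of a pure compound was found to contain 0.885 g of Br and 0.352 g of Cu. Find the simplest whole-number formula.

Moles — Br: 0.885 / 79.90 = 0.01108 mol; Cu: 0.352 / 63.55 = 0.005539 mol
Divide by the smallest (0.005539 mol Cu): Br 2.000, Cu 1.000
Ratio ≈ 2:1, so the empirical formula is Br2Cu

Br2Cu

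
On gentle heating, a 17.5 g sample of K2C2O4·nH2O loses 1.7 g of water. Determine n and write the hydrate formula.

K2C2O4·H2O

Mass of anhydrous K2C2O4 = 17.5 − 1.7 = 15.8 g
mol H2O = 1.7 / 18.02 = 0.09434
Molar mass of K2C2O4 = 166.22 g/mol → mol K2C2O4 = 15.8 / 166.22 = 0.09505
n = 0.09434 / 0.09505 = 0.99 ≈ 1 → K2C2O4·H2O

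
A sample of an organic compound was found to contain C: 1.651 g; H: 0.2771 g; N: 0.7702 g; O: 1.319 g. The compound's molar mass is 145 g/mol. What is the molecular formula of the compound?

C5H10N2O3

Moles — C: 1.651 / 12.01 = 0.1375 mol; H: 0.2771 / 1.008 = 0.2749 mol; N: 0.7702 / 14.01 = 0.05498 mol; O: 1.319 / 16.00 = 0.08244 mol
Smallest is N at 0.05498 mol; normalising gives C 2.501, H 5.000, N 1.000, O 1.500
Scaling by 2: C 5.00, H 10.00, N 2.00, O 3.00 → C5H10N2O3
Empirical-formula mass = 146.15 g/mol
n = 145 / 146.15 = 0.99 ≈ 1
Molecular formula = empirical formula = C5H10N2O3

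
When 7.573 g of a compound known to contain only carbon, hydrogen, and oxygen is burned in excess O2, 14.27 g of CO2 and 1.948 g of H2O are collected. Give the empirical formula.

mol C = 14.27 / 44.01 = 0.3242; mass C = 0.3242 × 12.01 = 3.894 g
mol H = 2 × (1.948 / 18.02) = 0.2162; mass H = 0.2162 × 1.008 = 0.2179 g
mass O = 7.573 − (4.112) = 3.461 g → mol O = 0.2163
Ratios (÷ 0.2162): C 1.500, H 1.000, O 1.000
Scaling by 2: C 3.00, H 2.00, O 2.00 → C3H2O2

C3H2O2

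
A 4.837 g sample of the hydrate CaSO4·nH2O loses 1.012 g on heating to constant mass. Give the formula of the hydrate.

Mass of anhydrous CaSO4 = 4.837 − 1.012 = 3.825 g
mol H2O = 1.012 / 18.02 = 0.05616
Molar mass of CaSO4 = 136.15 g/mol → mol CaSO4 = 3.825 / 136.15 = 0.02809
n = 0.05616 / 0.02809 = 2.00 ≈ 2 → CaSO4·2H2O

CaSO4·2H2O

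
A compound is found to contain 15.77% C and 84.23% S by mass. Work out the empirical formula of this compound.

Assume 100 g: 15.77 g C, 84.23 g S.
n(C) = 15.77/12.01 = 1.313, n(S) = 84.23/32.07 = 2.626
Smallest is C at 1.313 mol; normalising gives C 1.000, S 2.000
→ CS2

CS2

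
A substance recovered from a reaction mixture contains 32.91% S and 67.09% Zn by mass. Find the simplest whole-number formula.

Assume 100 g: 32.91 g S, 67.09 g Zn.
Moles — S: 32.91 / 32.07 = 1.026 mol; Zn: 67.09 / 65.38 = 1.026 mol
Ratios (÷ 1.026): S 1.000, Zn 1.000
→ SZn

SZn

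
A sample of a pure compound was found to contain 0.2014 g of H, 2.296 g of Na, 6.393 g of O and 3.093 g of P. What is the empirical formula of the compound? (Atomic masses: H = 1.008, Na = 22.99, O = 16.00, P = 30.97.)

n(H) = 0.2014/1.008 = 0.1998, n(Na) = 2.296/22.99 = 0.09987, n(O) = 6.393/16.00 = 0.3996, n(P) = 3.093/30.97 = 0.09987
Ratios (÷ 0.09987): H 2.001, Na 1.000, O 4.001, P 1.000
→ H2NaO4P

H2NaO4P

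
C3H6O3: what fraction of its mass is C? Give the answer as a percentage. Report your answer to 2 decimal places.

40.00%

Molar mass = 3(12.01) + 6(1.008) + 3(16.00) = 90.078 g/mol
Mass of C per mole = 3 × 12.01 = 36.030 g
% C = 36.030 / 90.078 × 100 = 40.00%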